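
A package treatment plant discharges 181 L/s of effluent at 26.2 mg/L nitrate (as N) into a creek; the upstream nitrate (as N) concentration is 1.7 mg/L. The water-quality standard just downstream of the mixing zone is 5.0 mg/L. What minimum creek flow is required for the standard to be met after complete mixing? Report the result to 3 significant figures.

Set C_mix = 5.0: (Q·1.700 + 181.0·26.20) / (Q + 181.0) = 5.0
→ Q = 181.0·(26.20 − 5.0)/(5.0 − 1.700) = 1163 L/s.

1160 L/s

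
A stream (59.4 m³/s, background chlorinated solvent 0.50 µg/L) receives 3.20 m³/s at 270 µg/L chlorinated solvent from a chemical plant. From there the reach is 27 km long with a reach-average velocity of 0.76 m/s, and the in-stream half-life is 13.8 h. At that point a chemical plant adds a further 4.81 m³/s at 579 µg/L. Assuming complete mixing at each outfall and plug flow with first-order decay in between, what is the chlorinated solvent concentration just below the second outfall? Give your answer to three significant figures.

Mixed concentration C = ΣQC/ΣQ = (59.40·0.5000 + 3.200·270.0) / 62.60 = 893.7/62.60 = 14.28 µg/L; combined flow 62.60 m³/s.
Travel time t = 27·1000 / 0.76 = 35530 s = 9.868 h.
Half-life 13.8 h → k = ln 2 / 13.8 = 0.05023 h⁻¹ = 1.205 d⁻¹.
Decay over the reach: 14.28·exp(−kt) = 14.28·0.6092 = 8.697 µg/L.
At the second outfall, C = (62.60·8.697 + 4.810·579.0) / (62.60 + 4.810) = 49.39 µg/L.

49.4 µg/L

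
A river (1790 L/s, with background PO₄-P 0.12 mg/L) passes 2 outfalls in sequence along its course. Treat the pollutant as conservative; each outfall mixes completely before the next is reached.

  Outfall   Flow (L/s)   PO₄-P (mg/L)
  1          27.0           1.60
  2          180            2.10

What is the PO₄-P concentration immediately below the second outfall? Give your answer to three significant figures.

Outfall 1: combined Q = 1817 L/s; C = (1790·0.1200 + 27.00·1.600)/1817 = 0.1420 mg/L.
Outfall 2: combined Q = 1997 L/s; C = (1817·0.1420 + 180.0·2.100)/1997 = 0.3185 mg/L.

0.318 mg/L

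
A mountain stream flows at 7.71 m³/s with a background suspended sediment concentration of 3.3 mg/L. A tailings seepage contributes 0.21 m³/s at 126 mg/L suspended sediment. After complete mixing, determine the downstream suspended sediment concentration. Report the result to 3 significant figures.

6.55 mg/L

Mass balance: C = (7.710·3.300 + 0.2100·126.0) / 7.920 = 51.90/7.920 = 6.553 mg/L.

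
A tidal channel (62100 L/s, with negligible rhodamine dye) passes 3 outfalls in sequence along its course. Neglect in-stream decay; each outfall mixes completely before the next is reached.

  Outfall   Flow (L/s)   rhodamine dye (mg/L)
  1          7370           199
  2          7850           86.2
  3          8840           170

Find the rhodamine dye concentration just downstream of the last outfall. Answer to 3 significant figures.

After outfall 1: Q = 62100 + 7370 = 69470 L/s; C = (62100·0 + 7370·199.0)/69470 = 21.11 mg/L.
After outfall 2: Q = 69470 + 7850 = 77320 L/s; C = (69470·21.11 + 7850·86.20)/77320 = 27.72 mg/L.
After outfall 3: Q = 77320 + 8840 = 86160 L/s; C = (77320·27.72 + 8840·170.0)/86160 = 42.32 mg/L.

42.3 mg/L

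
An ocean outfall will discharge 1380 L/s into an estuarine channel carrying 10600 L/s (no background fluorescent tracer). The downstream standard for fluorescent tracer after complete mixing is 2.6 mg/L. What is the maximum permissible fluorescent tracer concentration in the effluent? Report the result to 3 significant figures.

At the limit, (Qr·Cr + Qe·Cₑ)/(Qr + Qe) = 2.6:
Cₑ = (11980·2.6 − 10600·0) / 1380 = 22.57 mg/L.

22.6 mg/L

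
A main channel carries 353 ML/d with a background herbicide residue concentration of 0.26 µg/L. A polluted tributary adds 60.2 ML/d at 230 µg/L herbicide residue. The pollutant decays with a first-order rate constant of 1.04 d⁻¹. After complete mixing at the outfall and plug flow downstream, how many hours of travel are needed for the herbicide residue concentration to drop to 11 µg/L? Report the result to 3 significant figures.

25.9 h

Mass balance: C = (353.0·0.2600 + 60.20·230.0) / 413.2 = 13940/413.2 = 33.73 µg/L.
33.73·exp(−k·t) = 11 → t = ln(33.73/11)/k = 93090 s = 25.86 h.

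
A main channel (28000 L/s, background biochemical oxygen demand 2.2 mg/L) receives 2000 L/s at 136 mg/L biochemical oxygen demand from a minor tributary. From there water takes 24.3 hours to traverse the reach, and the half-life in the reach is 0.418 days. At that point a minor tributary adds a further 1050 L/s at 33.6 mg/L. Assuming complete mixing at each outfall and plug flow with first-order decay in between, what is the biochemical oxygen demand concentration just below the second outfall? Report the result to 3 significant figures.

3.14 mg/L

After mixing, C = (28000·2.200 + 2000·136.0) / 30000 = 333600/30000 = 11.12 mg/L; combined flow 30000 L/s.
Half-life 0.418 d → k = ln 2 / 0.418 = 1.658 d⁻¹.
Applying C = C₀e^(−kt): 11.12 × 0.1866 = 2.075 mg/L.
At the second outfall, C = (30000·2.075 + 1050·33.60) / (30000 + 1050) = 3.141 mg/L.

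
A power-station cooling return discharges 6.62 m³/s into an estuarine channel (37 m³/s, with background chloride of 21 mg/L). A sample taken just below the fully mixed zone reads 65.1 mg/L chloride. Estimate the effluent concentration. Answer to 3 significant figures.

Mass balance: 37.00·21.00 + 6.620·Cₑ = 43.62·65.10
→ Cₑ = (43.62·65.10 − 37.00·21.00) / 6.620 = 311.6 mg/L.

312 mg/L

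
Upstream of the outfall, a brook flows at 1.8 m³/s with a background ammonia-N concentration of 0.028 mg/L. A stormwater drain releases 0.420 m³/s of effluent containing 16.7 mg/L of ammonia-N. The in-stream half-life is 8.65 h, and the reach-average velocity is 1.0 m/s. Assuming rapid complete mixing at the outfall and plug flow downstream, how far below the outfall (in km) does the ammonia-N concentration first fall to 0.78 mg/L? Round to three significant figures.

63.2 km

Mass balance: C = (1.800·0.02800 + 0.4200·16.70) / 2.220 = 7.064/2.220 = 3.182 mg/L.
Half-life 8.65 h → k = ln 2 / 8.65 = 0.08013 h⁻¹ = 1.923 d⁻¹.
Set 3.182·exp(−k·t) = 0.78 → t = ln(3.182/0.78)/k = 63170 s = 17.55 h.
Distance = v·t = 1.0·63170 = 63170 m = 63.17 km.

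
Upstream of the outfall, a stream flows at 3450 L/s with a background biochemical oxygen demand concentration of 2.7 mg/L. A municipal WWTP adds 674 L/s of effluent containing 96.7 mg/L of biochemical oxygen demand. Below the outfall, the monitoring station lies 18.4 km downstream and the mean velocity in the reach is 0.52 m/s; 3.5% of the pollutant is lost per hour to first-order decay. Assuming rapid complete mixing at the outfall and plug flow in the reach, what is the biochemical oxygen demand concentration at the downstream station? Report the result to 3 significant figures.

Conservation of mass: C = (3450·2.700 + 674.0·96.70) / 4124 = 74490/4124 = 18.06 mg/L.
Travel time t = 18.4·1000 / 0.52 = 35380 s = 9.829 h.
3.5%/h lost → k = −ln(1 − 0.035) = 0.03563 h⁻¹.
First-order decay: C = 18.06·exp(−k·t) = 18.06·0.7046 = 12.73 mg/L.

12.7 mg/L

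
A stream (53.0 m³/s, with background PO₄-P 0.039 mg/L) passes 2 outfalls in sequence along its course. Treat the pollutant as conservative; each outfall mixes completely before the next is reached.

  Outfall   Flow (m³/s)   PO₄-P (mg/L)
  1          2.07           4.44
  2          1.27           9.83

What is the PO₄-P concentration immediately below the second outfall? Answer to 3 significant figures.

Outfall 1: combined Q = 55.07 m³/s; C = (53.00·0.03900 + 2.070·4.440)/55.07 = 0.2044 mg/L.
Outfall 2: combined Q = 56.34 m³/s; C = (55.07·0.2044 + 1.270·9.830)/56.34 = 0.4214 mg/L.

0.421 mg/L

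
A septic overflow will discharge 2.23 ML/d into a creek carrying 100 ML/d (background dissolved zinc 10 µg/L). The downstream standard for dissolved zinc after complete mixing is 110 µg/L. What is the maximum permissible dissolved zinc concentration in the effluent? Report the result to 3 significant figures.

4590 µg/L

At the limit, (Qr·Cr + Qe·Cₑ)/(Qr + Qe) = 110:
Cₑ = (102.2·110 − 100.0·10.00) / 2.230 = 4594 µg/L.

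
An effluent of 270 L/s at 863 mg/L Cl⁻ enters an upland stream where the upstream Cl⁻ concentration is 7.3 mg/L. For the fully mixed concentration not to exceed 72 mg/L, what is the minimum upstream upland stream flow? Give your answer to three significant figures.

Set C_mix = 72: (Q·7.300 + 270.0·863.0) / (Q + 270.0) = 72
→ Q = 270.0·(863.0 − 72)/(72 − 7.300) = 3301 L/s.

3300 L/s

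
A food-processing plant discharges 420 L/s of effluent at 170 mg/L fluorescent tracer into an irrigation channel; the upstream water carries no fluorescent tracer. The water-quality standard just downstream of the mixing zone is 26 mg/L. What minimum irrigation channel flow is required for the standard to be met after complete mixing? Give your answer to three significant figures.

2330 L/s

Set C_mix = 26: (Q·0 + 420.0·170.0) / (Q + 420.0) = 26
→ Q = 420.0·(170.0 − 26)/(26 − 0) = 2326 L/s.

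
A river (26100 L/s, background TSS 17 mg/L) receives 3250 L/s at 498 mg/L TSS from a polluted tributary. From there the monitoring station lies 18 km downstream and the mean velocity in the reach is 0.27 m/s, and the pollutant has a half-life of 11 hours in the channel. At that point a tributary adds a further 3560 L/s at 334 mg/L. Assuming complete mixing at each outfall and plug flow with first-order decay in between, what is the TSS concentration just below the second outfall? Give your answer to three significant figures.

55.6 mg/L

Conservation of mass: C = (26100·17.00 + 3250·498.0) / 29350 = 2062000/29350 = 70.26 mg/L; combined flow 29350 L/s.
Travel time t = 18·1000 / 0.27 = 66670 s = 18.52 h.
Half-life 11 h → k = ln 2 / 11 = 0.06301 h⁻¹ = 1.512 d⁻¹.
After decay, C = 70.26 × e^(−kt) = 70.26 × 0.3113 = 21.87 mg/L.
At the second outfall, C = (29350·21.87 + 3560·334.0) / (29350 + 3560) = 55.64 mg/L.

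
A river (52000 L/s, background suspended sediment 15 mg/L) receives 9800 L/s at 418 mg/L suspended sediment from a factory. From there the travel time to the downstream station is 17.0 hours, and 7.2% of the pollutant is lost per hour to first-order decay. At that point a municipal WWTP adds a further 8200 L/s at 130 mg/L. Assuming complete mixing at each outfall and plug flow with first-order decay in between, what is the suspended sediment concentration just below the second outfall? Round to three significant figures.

Conservation of mass: C = (52000·15.00 + 9800·418.0) / 61800 = 4876000/61800 = 78.91 mg/L; combined flow 61800 L/s.
7.2%/h lost → k = −ln(1 − 0.072) = 0.07472 h⁻¹.
Decay over the reach: 78.91·exp(−kt) = 78.91·0.2807 = 22.15 mg/L.
At the second outfall, C = (61800·22.15 + 8200·130.0) / (61800 + 8200) = 34.79 mg/L.

34.8 mg/L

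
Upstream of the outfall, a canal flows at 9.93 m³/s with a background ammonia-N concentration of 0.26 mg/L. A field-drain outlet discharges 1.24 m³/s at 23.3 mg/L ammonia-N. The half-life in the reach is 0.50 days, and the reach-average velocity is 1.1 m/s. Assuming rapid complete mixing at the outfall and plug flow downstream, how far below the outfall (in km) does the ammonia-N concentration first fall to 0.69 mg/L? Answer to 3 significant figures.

Mass balance: C = (9.930·0.2600 + 1.240·23.30) / 11.17 = 31.47/11.17 = 2.818 mg/L.
Half-life 0.50 d → k = ln 2 / 0.50 = 1.386 d⁻¹.
Set 2.818·exp(−k·t) = 0.69 → t = ln(2.818/0.69)/k = 87690 s = 24.36 h.
Distance = v·t = 1.1·87690 = 96460 m = 96.46 km.

96.5 km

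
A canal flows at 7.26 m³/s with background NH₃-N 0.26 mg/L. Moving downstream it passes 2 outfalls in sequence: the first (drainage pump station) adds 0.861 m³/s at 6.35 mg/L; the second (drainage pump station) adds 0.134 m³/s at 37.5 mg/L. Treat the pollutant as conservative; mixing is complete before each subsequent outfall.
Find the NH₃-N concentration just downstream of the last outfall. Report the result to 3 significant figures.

1.50 mg/L

Below outfall 1: Q → 8.121 m³/s, C = (7.260·0.2600 + 0.8610·6.350)/8.121 = 0.9057 mg/L.
Below outfall 2: Q → 8.255 m³/s, C = (8.121·0.9057 + 0.1340·37.50)/8.255 = 1.500 mg/L.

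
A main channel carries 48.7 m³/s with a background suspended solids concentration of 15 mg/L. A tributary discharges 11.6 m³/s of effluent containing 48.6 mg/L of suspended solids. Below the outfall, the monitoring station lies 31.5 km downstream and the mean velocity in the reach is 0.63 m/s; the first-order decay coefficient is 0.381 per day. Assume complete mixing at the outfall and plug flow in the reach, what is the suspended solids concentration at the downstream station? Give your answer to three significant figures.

Mixed concentration C = ΣQC/ΣQ = (48.70·15.00 + 11.60·48.60) / 60.30 = 1294/60.30 = 21.46 mg/L.
Travel time t = 31.5·1000 / 0.63 = 50000 s = 13.89 h.
First-order decay: C = 21.46·exp(−k·t) = 21.46·0.8021 = 17.22 mg/L.

17.2 mg/L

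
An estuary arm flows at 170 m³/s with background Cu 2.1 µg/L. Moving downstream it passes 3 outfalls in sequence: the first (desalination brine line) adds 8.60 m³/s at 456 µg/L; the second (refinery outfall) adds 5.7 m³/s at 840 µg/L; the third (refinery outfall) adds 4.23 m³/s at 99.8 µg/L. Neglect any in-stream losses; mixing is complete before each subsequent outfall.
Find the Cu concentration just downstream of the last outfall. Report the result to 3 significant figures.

50.3 µg/L

Outfall 1: combined Q = 178.6 m³/s; C = (170.0·2.100 + 8.600·456.0)/178.6 = 23.96 µg/L.
Outfall 2: combined Q = 184.3 m³/s; C = (178.6·23.96 + 5.700·840.0)/184.3 = 49.19 µg/L.
Outfall 3: combined Q = 188.5 m³/s; C = (184.3·49.19 + 4.230·99.80)/188.5 = 50.33 µg/L.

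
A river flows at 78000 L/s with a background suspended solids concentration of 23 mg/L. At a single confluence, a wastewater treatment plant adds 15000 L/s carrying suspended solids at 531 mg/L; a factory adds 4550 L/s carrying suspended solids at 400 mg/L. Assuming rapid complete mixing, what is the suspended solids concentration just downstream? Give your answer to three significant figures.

119 mg/L

Conservation of mass: C = (78000·23.00 + 15000·531.0 + 4550·400.0) / 97550 = 11580000/97550 = 118.7 mg/L.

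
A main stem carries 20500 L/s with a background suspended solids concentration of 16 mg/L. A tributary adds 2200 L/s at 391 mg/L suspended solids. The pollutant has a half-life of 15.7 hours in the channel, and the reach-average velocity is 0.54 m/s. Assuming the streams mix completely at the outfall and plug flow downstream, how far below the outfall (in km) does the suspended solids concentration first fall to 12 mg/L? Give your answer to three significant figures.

Flow-weighted average: C = (20500·16.00 + 2200·391.0) / 22700 = 1188000/22700 = 52.34 mg/L.
Half-life 15.7 h → k = ln 2 / 15.7 = 0.04415 h⁻¹ = 1.060 d⁻¹.
Set 52.34·exp(−k·t) = 12 → t = ln(52.34/12)/k = 120100 s = 33.36 h.
Distance = v·t = 0.54·120100 = 64860 m = 64.86 km.

64.9 km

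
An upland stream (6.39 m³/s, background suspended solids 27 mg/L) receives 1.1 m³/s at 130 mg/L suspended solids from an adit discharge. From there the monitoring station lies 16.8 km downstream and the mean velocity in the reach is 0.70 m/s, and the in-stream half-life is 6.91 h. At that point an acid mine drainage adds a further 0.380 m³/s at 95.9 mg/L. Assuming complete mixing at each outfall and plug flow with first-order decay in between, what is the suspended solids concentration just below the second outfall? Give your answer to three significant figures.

Mass balance: C = (6.390·27.00 + 1.100·130.0) / 7.490 = 315.5/7.490 = 42.13 mg/L; combined flow 7.490 m³/s.
Travel time t = 16.8·1000 / 0.70 = 24000 s = 6.667 h.
Half-life 6.91 h → k = ln 2 / 6.91 = 0.1003 h⁻¹ = 2.407 d⁻¹.
First-order decay: C = 42.13·exp(−k·t) = 42.13·0.5124 = 21.58 mg/L.
Second outfall: C = (7.490·21.58 + 0.3800·95.90)/7.870 = 25.17 mg/L.

25.2 mg/L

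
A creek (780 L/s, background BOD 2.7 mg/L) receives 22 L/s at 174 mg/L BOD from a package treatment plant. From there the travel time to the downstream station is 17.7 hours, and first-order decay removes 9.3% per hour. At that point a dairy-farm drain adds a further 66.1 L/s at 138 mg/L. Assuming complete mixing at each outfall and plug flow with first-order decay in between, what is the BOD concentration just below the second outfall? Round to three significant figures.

11.7 mg/L

Mixed concentration C = ΣQC/ΣQ = (780.0·2.700 + 22.00·174.0) / 802.0 = 5934/802.0 = 7.399 mg/L; combined flow 802.0 L/s.
9.3%/h lost → k = −ln(1 − 0.093) = 0.09761 h⁻¹.
Applying C = C₀e^(−kt): 7.399 × 0.1777 = 1.315 mg/L.
Second outfall: C = (802.0·1.315 + 66.10·138.0)/868.1 = 11.72 mg/L.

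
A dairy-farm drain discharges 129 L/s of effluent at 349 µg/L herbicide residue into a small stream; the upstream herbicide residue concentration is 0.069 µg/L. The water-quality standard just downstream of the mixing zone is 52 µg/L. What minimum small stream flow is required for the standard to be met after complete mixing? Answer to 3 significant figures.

738 L/s

Set C_mix = 52: (Q·0.06900 + 129.0·349.0) / (Q + 129.0) = 52
→ Q = 129.0·(349.0 − 52)/(52 − 0.06900) = 737.8 L/s.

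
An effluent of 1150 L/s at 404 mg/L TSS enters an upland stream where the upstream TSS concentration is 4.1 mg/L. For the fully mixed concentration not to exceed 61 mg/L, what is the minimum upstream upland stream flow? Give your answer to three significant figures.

Set C_mix = 61: (Q·4.100 + 1150·404.0) / (Q + 1150) = 61
→ Q = 1150·(404.0 − 61)/(61 − 4.100) = 6932 L/s.

6930 L/s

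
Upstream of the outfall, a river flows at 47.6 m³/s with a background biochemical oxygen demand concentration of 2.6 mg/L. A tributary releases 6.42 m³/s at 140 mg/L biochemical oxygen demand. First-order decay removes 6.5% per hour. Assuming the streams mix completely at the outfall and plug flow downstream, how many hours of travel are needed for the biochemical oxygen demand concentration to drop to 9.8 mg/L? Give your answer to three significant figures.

After mixing, C = (47.60·2.600 + 6.420·140.0) / 54.02 = 1023/54.02 = 18.93 mg/L.
6.5%/h lost → k = −ln(1 − 0.065) = 0.06721 h⁻¹.
18.93·exp(−k·t) = 9.8 → t = ln(18.93/9.8)/k = 35260 s = 9.795 h.

9.80 h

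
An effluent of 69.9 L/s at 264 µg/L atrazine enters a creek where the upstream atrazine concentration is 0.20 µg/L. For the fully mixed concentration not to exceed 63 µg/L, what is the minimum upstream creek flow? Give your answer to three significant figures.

Set C_mix = 63: (Q·0.2000 + 69.90·264.0) / (Q + 69.90) = 63
→ Q = 69.90·(264.0 − 63)/(63 − 0.2000) = 223.7 L/s.

224 L/s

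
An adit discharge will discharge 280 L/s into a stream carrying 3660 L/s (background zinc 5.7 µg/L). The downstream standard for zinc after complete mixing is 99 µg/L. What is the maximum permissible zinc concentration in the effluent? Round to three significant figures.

1320 µg/L

At the limit, (Qr·Cr + Qe·Cₑ)/(Qr + Qe) = 99:
Cₑ = (3940·99 − 3660·5.700) / 280.0 = 1319 µg/L.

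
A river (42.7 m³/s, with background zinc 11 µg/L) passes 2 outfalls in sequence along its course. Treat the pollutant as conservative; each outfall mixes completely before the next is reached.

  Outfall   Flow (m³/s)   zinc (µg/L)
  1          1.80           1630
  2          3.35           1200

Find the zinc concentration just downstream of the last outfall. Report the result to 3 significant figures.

Below outfall 1: Q → 44.50 m³/s, C = (42.70·11.00 + 1.800·1630)/44.50 = 76.49 µg/L.
Below outfall 2: Q → 47.85 m³/s, C = (44.50·76.49 + 3.350·1200)/47.85 = 155.1 µg/L.

155 µg/L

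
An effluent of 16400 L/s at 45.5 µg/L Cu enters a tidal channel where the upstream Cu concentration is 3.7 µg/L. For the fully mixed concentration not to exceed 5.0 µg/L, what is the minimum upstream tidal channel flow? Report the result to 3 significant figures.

511000 L/s

Set C_mix = 5.0: (Q·3.700 + 16400·45.50) / (Q + 16400) = 5.0
→ Q = 16400·(45.50 − 5.0)/(5.0 − 3.700) = 510900 L/s.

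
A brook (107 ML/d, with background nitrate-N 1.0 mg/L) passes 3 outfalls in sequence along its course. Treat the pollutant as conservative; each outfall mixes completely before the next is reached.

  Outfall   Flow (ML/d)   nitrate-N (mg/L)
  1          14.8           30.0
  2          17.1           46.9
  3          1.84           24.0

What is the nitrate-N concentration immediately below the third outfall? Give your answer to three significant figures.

9.93 mg/L

Below outfall 1: Q → 121.8 ML/d, C = (107.0·1.000 + 14.80·30.00)/121.8 = 4.524 mg/L.
Below outfall 2: Q → 138.9 ML/d, C = (121.8·4.524 + 17.10·46.90)/138.9 = 9.741 mg/L.
Below outfall 3: Q → 140.7 ML/d, C = (138.9·9.741 + 1.840·24.00)/140.7 = 9.927 mg/L.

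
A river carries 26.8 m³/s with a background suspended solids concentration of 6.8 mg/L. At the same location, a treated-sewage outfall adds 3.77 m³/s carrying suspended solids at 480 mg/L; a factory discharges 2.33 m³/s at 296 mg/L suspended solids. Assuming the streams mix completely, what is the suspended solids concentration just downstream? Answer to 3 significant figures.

81.5 mg/L

Mass balance: C = (26.80·6.800 + 3.770·480.0 + 2.330·296.0) / 32.90 = 2682/32.90 = 81.51 mg/L.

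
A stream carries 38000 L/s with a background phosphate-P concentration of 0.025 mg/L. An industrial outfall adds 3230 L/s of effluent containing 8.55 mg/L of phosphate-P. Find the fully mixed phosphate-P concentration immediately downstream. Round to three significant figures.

0.693 mg/L

After mixing, C = (38000·0.02500 + 3230·8.550) / 41230 = 28570/41230 = 0.6929 mg/L.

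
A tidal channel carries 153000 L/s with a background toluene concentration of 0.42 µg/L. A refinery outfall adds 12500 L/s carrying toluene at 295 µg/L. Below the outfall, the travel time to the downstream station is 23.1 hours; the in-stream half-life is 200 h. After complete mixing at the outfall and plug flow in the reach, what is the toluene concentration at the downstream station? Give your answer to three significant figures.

Mass balance: C = (153000·0.4200 + 12500·295.0) / 165500 = 3752000/165500 = 22.67 µg/L.
Half-life 200 h → k = ln 2 / 200 = 0.003466 h⁻¹ = 0.08318 d⁻¹.
Applying C = C₀e^(−kt): 22.67 × 0.9231 = 20.93 µg/L.

20.9 µg/L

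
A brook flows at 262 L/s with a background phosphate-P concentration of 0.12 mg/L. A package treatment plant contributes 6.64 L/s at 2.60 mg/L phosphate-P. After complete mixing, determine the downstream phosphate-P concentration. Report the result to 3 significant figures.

After mixing, C = (262.0·0.1200 + 6.640·2.600) / 268.6 = 48.70/268.6 = 0.1813 mg/L.

0.181 mg/L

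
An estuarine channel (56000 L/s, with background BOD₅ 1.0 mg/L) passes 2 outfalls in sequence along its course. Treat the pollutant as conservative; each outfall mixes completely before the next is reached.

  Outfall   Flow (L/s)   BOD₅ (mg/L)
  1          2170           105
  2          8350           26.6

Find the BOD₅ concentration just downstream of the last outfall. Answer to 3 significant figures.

Below outfall 1: Q → 58170 L/s, C = (56000·1.000 + 2170·105.0)/58170 = 4.880 mg/L.
Below outfall 2: Q → 66520 L/s, C = (58170·4.880 + 8350·26.60)/66520 = 7.606 mg/L.

7.61 mg/L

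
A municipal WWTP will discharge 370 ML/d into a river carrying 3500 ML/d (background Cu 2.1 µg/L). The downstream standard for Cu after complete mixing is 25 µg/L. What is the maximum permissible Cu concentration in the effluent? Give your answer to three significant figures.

At the limit, (Qr·Cr + Qe·Cₑ)/(Qr + Qe) = 25:
Cₑ = (3870·25 − 3500·2.100) / 370.0 = 241.6 µg/L.

242 µg/L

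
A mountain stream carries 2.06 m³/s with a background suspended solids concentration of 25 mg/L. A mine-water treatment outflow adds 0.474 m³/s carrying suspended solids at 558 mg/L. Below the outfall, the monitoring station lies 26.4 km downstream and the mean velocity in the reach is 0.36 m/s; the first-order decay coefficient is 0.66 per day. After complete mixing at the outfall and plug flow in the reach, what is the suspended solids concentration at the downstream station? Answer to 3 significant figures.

Flow-weighted average: C = (2.060·25.00 + 0.4740·558.0) / 2.534 = 316.0/2.534 = 124.7 mg/L.
Travel time t = 26.4·1000 / 0.36 = 73330 s = 20.37 h.
After decay, C = 124.7 × e^(−kt) = 124.7 × 0.5711 = 71.22 mg/L.

71.2 mg/L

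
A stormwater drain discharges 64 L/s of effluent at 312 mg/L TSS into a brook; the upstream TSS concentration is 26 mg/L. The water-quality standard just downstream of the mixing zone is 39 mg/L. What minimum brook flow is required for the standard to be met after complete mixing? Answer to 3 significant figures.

Set C_mix = 39: (Q·26.00 + 64.00·312.0) / (Q + 64.00) = 39
→ Q = 64.00·(312.0 − 39)/(39 − 26.00) = 1344 L/s.

1340 L/s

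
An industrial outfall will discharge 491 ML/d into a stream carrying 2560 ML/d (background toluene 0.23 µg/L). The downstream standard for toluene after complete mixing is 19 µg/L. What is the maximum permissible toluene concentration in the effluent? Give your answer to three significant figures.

At the limit, (Qr·Cr + Qe·Cₑ)/(Qr + Qe) = 19:
Cₑ = (3051·19 − 2560·0.2300) / 491.0 = 116.9 µg/L.

117 µg/L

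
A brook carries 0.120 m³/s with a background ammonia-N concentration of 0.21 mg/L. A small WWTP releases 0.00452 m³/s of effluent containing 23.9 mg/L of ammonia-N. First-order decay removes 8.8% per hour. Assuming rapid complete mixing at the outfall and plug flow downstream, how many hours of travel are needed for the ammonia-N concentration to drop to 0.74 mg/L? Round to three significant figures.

4.00 h

Mixed concentration C = ΣQC/ΣQ = (0.1200·0.2100 + 0.004520·23.90) / 0.1245 = 0.1332/0.1245 = 1.070 mg/L.
8.8%/h lost → k = −ln(1 − 0.088) = 0.09212 h⁻¹.
1.070·exp(−k·t) = 0.74 → t = ln(1.070/0.74)/k = 14410 s = 4.003 h.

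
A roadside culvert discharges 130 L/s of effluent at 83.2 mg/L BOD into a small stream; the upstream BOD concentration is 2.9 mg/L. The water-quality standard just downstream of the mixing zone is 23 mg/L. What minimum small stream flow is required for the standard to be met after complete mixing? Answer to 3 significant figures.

389 L/s

Set C_mix = 23: (Q·2.900 + 130.0·83.20) / (Q + 130.0) = 23
→ Q = 130.0·(83.20 − 23)/(23 − 2.900) = 389.4 L/s.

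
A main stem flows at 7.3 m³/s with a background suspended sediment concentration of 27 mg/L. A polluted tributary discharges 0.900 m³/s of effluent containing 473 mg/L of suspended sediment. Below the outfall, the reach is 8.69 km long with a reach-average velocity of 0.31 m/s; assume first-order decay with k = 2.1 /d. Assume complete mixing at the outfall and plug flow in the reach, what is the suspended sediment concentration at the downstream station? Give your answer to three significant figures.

After mixing, C = (7.300·27.00 + 0.9000·473.0) / 8.200 = 622.8/8.200 = 75.95 mg/L.
Travel time t = 8.69·1000 / 0.31 = 28030 s = 7.787 h.
Decay over the reach: 75.95·exp(−kt) = 75.95·0.5059 = 38.43 mg/L.

38.4 mg/L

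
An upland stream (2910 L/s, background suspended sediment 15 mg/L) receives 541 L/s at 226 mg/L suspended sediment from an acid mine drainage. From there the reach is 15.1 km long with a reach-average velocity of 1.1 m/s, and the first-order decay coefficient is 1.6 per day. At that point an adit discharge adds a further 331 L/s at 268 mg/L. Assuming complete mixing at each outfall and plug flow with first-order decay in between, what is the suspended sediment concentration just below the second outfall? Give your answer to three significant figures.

57.5 mg/L

Mixed concentration C = ΣQC/ΣQ = (2910·15.00 + 541.0·226.0) / 3451 = 165900/3451 = 48.08 mg/L; combined flow 3451 L/s.
Travel time t = 15.1·1000 / 1.1 = 13730 s = 3.813 h.
Decay over the reach: 48.08·exp(−kt) = 48.08·0.7755 = 37.29 mg/L.
Second outfall: C = (3451·37.29 + 331.0·268.0)/3782 = 57.48 mg/L.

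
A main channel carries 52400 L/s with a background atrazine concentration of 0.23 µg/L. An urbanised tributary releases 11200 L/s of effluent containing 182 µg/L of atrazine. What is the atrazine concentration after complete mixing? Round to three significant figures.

Flow-weighted average: C = (52400·0.2300 + 11200·182.0) / 63600 = 2050000/63600 = 32.24 µg/L.

32.2 µg/L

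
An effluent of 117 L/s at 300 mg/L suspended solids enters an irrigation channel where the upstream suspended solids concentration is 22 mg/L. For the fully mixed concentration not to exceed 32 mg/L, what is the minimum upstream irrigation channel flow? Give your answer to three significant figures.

Set C_mix = 32: (Q·22.00 + 117.0·300.0) / (Q + 117.0) = 32
→ Q = 117.0·(300.0 − 32)/(32 − 22.00) = 3136 L/s.

3140 L/s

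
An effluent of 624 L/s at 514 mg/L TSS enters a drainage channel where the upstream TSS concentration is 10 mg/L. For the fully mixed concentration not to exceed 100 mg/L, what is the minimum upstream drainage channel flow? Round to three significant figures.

Set C_mix = 100: (Q·10.00 + 624.0·514.0) / (Q + 624.0) = 100
→ Q = 624.0·(514.0 − 100)/(100 − 10.00) = 2870 L/s.

2870 L/s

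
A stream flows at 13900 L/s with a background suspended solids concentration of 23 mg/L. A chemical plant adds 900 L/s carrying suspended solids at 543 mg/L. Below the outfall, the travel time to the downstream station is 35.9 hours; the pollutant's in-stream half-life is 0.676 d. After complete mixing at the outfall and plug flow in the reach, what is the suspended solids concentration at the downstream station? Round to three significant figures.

Mass balance: C = (13900·23.00 + 900.0·543.0) / 14800 = 808400/14800 = 54.62 mg/L.
Half-life 0.676 d → k = ln 2 / 0.676 = 1.025 d⁻¹.
Decay over the reach: 54.62·exp(−kt) = 54.62·0.2157 = 11.78 mg/L.

11.8 mg/L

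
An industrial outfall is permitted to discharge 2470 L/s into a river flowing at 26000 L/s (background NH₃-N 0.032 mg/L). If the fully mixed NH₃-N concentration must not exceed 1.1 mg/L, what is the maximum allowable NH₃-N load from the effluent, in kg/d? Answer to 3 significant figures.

Mass balance at the limit: 26000·0.03200 + 2470·Cₑ = 28470·1.1 → Cₑ = 12.34 mg/L.
2470 L/s = 2.470 m³/s. Load = 2.470 m³/s × 12.34 g/m³ × 86 400 s/d = 2634 kg/d.

2630 kg/d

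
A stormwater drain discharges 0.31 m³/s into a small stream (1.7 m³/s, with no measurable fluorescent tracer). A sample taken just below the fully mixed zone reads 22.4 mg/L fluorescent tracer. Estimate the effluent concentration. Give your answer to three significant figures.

145 mg/L

Mass balance: 1.700·0 + 0.3100·Cₑ = 2.010·22.40
→ Cₑ = (2.010·22.40 − 1.700·0) / 0.3100 = 145.2 mg/L.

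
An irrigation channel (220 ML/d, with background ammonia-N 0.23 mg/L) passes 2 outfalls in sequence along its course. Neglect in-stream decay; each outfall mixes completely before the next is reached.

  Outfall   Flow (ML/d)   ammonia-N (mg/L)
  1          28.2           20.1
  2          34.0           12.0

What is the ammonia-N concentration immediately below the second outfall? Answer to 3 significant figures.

Below outfall 1: Q → 248.2 ML/d, C = (220.0·0.2300 + 28.20·20.10)/248.2 = 2.488 mg/L.
Below outfall 2: Q → 282.2 ML/d, C = (248.2·2.488 + 34.00·12.00)/282.2 = 3.634 mg/L.

3.63 mg/L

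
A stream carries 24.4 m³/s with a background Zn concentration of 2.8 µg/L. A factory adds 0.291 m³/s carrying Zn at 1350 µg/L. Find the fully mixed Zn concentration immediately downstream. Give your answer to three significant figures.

Flow-weighted average: C = (24.40·2.800 + 0.2910·1350) / 24.69 = 461.2/24.69 = 18.68 µg/L.

18.7 µg/L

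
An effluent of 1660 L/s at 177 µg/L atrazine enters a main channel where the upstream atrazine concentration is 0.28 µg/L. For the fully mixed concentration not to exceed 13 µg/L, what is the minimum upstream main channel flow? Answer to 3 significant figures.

21400 L/s

Set C_mix = 13: (Q·0.2800 + 1660·177.0) / (Q + 1660) = 13
→ Q = 1660·(177.0 − 13)/(13 − 0.2800) = 21400 L/s.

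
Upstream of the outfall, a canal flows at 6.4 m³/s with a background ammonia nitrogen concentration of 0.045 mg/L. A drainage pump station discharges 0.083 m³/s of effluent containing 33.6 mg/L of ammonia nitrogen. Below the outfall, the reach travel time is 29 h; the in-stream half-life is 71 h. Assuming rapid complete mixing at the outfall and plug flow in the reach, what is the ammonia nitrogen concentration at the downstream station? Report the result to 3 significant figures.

0.358 mg/L

Mixed concentration C = ΣQC/ΣQ = (6.400·0.04500 + 0.08300·33.60) / 6.483 = 3.077/6.483 = 0.4746 mg/L.
Half-life 71 h → k = ln 2 / 71 = 0.009763 h⁻¹ = 0.2343 d⁻¹.
Applying C = C₀e^(−kt): 0.4746 × 0.7534 = 0.3576 mg/L.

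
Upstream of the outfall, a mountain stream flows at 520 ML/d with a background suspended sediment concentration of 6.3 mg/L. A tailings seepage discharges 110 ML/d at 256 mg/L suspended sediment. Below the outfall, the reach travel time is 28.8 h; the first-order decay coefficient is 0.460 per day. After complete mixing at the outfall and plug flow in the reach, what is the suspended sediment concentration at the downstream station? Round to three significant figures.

28.7 mg/L

Mixed concentration C = ΣQC/ΣQ = (520.0·6.300 + 110.0·256.0) / 630.0 = 31440/630.0 = 49.90 mg/L.
Applying C = C₀e^(−kt): 49.90 × 0.5758 = 28.73 mg/L.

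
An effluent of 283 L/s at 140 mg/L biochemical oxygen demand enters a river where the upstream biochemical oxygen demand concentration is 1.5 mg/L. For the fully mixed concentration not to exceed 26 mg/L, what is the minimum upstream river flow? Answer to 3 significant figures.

1320 L/s

Set C_mix = 26: (Q·1.500 + 283.0·140.0) / (Q + 283.0) = 26
→ Q = 283.0·(140.0 − 26)/(26 − 1.500) = 1317 L/s.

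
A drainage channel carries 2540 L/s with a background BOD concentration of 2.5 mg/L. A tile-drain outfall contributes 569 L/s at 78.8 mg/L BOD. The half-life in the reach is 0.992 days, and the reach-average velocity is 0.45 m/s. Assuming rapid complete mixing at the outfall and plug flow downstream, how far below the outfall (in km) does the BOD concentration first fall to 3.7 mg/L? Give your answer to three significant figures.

After mixing, C = (2540·2.500 + 569.0·78.80) / 3109 = 51190/3109 = 16.46 mg/L.
Half-life 0.992 d → k = ln 2 / 0.992 = 0.6987 d⁻¹.
Set 16.46·exp(−k·t) = 3.7 → t = ln(16.46/3.7)/k = 184600 s = 51.28 h.
Distance = v·t = 0.45·184600 = 83070 m = 83.07 km.

83.1 km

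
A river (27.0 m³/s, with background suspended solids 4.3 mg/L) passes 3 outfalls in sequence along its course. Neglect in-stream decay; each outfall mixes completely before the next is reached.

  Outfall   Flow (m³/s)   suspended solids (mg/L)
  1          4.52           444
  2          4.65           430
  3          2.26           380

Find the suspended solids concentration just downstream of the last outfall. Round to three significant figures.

130 mg/L

Below outfall 1: Q → 31.52 m³/s, C = (27.00·4.300 + 4.520·444.0)/31.52 = 67.35 mg/L.
Below outfall 2: Q → 36.17 m³/s, C = (31.52·67.35 + 4.650·430.0)/36.17 = 114.0 mg/L.
Below outfall 3: Q → 38.43 m³/s, C = (36.17·114.0 + 2.260·380.0)/38.43 = 129.6 mg/L.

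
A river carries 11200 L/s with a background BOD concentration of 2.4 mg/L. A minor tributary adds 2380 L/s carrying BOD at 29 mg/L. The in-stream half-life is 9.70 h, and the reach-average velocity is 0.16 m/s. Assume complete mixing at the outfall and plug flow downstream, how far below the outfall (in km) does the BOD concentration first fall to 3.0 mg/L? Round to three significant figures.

Conservation of mass: C = (11200·2.400 + 2380·29.00) / 13580 = 95900/13580 = 7.062 mg/L.
Half-life 9.70 h → k = ln 2 / 9.70 = 0.07146 h⁻¹ = 1.715 d⁻¹.
Set 7.062·exp(−k·t) = 3.0 → t = ln(7.062/3.0)/k = 43130 s = 11.98 h.
Distance = v·t = 0.16·43130 = 6901 m = 6.901 km.

6.90 km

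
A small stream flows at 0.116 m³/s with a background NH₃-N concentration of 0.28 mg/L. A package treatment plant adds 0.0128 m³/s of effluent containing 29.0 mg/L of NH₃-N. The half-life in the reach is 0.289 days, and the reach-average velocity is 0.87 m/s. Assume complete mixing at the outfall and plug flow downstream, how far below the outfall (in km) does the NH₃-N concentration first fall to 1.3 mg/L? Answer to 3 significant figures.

27.6 km

After mixing, C = (0.1160·0.2800 + 0.01280·29.00) / 0.1288 = 0.4037/0.1288 = 3.134 mg/L.
Half-life 0.289 d → k = ln 2 / 0.289 = 2.398 d⁻¹.
Set 3.134·exp(−k·t) = 1.3 → t = ln(3.134/1.3)/k = 31700 s = 8.806 h.
Distance = v·t = 0.87·31700 = 27580 m = 27.58 km.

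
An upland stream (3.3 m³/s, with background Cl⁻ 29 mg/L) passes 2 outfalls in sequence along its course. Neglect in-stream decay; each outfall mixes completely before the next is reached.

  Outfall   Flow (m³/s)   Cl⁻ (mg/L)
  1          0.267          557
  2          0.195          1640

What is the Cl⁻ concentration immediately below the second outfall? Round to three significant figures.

Below outfall 1: Q → 3.567 m³/s, C = (3.300·29.00 + 0.2670·557.0)/3.567 = 68.52 mg/L.
Below outfall 2: Q → 3.762 m³/s, C = (3.567·68.52 + 0.1950·1640)/3.762 = 150.0 mg/L.

150 mg/L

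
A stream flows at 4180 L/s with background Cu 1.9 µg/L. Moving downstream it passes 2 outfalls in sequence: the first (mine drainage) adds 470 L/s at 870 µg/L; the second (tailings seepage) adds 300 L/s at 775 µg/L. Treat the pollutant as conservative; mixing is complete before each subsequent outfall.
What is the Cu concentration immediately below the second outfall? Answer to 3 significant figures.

131 µg/L

Outfall 1: combined Q = 4650 L/s; C = (4180·1.900 + 470.0·870.0)/4650 = 89.64 µg/L.
Outfall 2: combined Q = 4950 L/s; C = (4650·89.64 + 300.0·775.0)/4950 = 131.2 µg/L.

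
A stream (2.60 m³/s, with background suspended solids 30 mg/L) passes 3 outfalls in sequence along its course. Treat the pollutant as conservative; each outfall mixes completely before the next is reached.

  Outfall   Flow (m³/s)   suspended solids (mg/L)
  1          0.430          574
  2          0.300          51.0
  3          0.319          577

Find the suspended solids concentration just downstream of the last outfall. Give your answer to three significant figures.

144 mg/L

Below outfall 1: Q → 3.030 m³/s, C = (2.600·30.00 + 0.4300·574.0)/3.030 = 107.2 mg/L.
Below outfall 2: Q → 3.330 m³/s, C = (3.030·107.2 + 0.3000·51.00)/3.330 = 102.1 mg/L.
Below outfall 3: Q → 3.649 m³/s, C = (3.330·102.1 + 0.3190·577.0)/3.649 = 143.7 mg/L.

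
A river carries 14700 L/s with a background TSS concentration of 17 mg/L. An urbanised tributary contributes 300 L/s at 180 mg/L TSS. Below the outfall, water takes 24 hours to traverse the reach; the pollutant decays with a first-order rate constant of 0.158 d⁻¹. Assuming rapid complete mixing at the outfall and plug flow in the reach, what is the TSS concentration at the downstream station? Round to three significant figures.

17.3 mg/L

Conservation of mass: C = (14700·17.00 + 300.0·180.0) / 15000 = 303900/15000 = 20.26 mg/L.
First-order decay: C = 20.26·exp(−k·t) = 20.26·0.8538 = 17.30 mg/L.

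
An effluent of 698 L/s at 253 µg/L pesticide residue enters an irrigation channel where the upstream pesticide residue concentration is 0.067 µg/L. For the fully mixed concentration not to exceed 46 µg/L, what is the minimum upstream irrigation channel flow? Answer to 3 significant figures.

Set C_mix = 46: (Q·0.06700 + 698.0·253.0) / (Q + 698.0) = 46
→ Q = 698.0·(253.0 − 46)/(46 − 0.06700) = 3146 L/s.

3150 L/s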